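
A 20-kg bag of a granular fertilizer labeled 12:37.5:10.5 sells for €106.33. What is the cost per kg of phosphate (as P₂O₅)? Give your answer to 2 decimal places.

€14.18 per kg P₂O₅

P₂O₅ in bag = 20 × 37.5% = 7.5 kg.
Cost per kg P₂O₅ = €106.33 / 7.5 = €14.1773.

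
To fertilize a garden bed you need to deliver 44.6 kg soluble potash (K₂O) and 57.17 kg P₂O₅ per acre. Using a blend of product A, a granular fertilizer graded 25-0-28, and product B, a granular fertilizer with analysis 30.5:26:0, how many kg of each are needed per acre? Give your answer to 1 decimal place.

159.3 kg product A, 219.9 kg product B

Let a = kg of product A, b = kg of product B (per acre).
K₂O: 0.28·a + 0·b = 44.6
P₂O₅: 0·a + 0.26·b = 57.17
Solving simultaneously: a = 159.286, b = 219.885.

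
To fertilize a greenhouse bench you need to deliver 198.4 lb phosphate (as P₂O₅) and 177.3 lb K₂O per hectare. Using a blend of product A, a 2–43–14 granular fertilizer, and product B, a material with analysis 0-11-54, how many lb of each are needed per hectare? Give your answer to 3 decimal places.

404.211 lb product A, 223.538 lb product B

Let a = lb of product A, b = lb of product B (per hectare).
P₂O₅: 0.43·a + 0.11·b = 198.4
K₂O: 0.14·a + 0.54·b = 177.3
Solving simultaneously: a = 404.2113, b = 223.5378.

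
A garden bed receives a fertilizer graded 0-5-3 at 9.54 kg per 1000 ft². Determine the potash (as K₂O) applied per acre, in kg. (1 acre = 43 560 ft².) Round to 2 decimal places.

K₂O per 1000 ft² = 9.54 × 3% = 0.2862 kg.
Convert to per acre: 0.2862 × 43.56 = 12.4669 kg.

12.47 kg K₂O per acre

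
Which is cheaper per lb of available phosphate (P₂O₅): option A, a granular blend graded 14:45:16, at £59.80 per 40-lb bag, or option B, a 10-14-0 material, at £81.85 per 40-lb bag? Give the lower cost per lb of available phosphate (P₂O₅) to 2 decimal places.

option A: P₂O₅ per bag = 40 × 45% = 18 lb; cost = 59.80 / 18 = £3.3222/lb P₂O₅.
option B: P₂O₅ per bag = 40 × 14% = 5.6 lb; cost = 81.85 / 5.6 = £14.6161/lb P₂O₅.
option A is cheaper.

£3.32 per lb P₂O₅ (option A)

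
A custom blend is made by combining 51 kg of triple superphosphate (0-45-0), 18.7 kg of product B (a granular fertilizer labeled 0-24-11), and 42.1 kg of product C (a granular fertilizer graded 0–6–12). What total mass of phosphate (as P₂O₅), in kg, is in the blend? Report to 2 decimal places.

P₂O₅ mass = 45%×51 + 24%×18.7 + 6%×42.1 = 29.964 kg.

29.96 kg P₂O₅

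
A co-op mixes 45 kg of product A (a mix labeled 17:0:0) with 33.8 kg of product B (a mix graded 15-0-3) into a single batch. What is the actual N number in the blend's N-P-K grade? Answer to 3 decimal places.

16.142% N

Total mass = 45 + 33.8 = 78.8 kg.
N mass = 17%×45 + 15%×33.8 = 12.72 kg.
% N = 12.72 / 78.8 = 16.1421%.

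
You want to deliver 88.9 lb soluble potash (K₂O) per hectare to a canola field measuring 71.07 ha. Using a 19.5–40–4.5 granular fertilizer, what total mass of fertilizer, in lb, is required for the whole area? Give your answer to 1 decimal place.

140402.7 lb

Product per hectare = 88.9 / 4.5% = 1975.56 lb.
Total product = 1975.56 × 71.07 = 140402.73 lb.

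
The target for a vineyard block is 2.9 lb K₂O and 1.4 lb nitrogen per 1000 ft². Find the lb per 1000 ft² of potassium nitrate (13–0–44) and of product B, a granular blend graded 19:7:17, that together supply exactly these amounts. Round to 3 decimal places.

5.089 lb potassium nitrate, 3.886 lb product B

Per-1000 ft² balance (a = potassium nitrate, b = product B):
K₂O: 0.44·a + 0.17·b = 2.9
N: 0.13·a + 0.19·b = 1.4
Eliminate a: (row1) − 0.44/0.13·(row2) → -0.473077·b = -1.83846, so b = 3.88618.
Back-substitute: a = (2.9 − 0.17·3.88618) / 0.44 = 5.08943.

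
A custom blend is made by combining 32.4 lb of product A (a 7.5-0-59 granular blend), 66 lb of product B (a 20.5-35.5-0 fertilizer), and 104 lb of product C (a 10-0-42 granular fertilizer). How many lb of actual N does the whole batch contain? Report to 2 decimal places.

26.36 lb N

N mass = 7.5%×32.4 + 20.5%×66 + 10%×104 = 26.36 lb.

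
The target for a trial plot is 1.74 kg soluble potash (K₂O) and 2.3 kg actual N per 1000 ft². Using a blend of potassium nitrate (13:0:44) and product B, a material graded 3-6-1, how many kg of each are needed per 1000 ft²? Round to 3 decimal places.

With a, b = kg per 1000 ft² of potassium nitrate and product B:
K₂O: 0.44·a + 0.01·b = 1.74
N: 0.13·a + 0.03·b = 2.3
Eliminate a: (row1) − 0.44/0.13·(row2) → -0.0915385·b = -6.04462, so b = 66.0336.
Back-substitute: a = (1.74 − 0.01·66.0336) / 0.44 = 2.45378.

2.454 kg potassium nitrate, 66.034 kg product B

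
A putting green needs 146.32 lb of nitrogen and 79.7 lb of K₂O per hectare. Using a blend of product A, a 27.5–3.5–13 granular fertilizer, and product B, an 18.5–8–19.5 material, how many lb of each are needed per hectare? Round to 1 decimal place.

466.2 lb product A, 97.9 lb product B

Per-hectare balance (a = product A, b = product B):
N: 0.275·a + 0.185·b = 146.32
K₂O: 0.13·a + 0.195·b = 79.7
From row1: a = (146.32 − 0.185·b) / 0.275.
Into row2: 0.13·(146.32 − 0.185·b)/0.275 + 0.195·b = 79.7 → b = 97.9172, a = 466.201.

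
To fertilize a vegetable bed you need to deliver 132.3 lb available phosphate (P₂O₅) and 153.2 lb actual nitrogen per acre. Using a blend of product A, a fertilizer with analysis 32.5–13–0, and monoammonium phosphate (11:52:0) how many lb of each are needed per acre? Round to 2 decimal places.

Let a = lb of product A, b = lb of monoammonium phosphate (per acre).
P₂O₅: 0.13·a + 0.52·b = 132.3
N: 0.325·a + 0.11·b = 153.2
Solving simultaneously: a = 420.886, b = 149.202.

420.89 lb product A, 149.20 lb monoammonium phosphate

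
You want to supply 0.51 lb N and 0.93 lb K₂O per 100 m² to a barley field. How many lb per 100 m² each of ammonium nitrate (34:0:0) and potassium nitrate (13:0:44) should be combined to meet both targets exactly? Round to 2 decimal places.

0.69 lb ammonium nitrate, 2.11 lb potassium nitrate

Per-100 m² balance (a = ammonium nitrate, b = potassium nitrate):
N: 0.34·a + 0.13·b = 0.51
K₂O: 0·a + 0.44·b = 0.93
Solving simultaneously: a = 0.691845, b = 2.11364.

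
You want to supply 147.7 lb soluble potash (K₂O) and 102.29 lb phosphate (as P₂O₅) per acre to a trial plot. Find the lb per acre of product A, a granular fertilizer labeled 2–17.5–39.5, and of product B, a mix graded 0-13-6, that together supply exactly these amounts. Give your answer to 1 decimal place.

With a, b = lb per acre of product A and product B:
K₂O: 0.395·a + 0.06·b = 147.7
P₂O₅: 0.175·a + 0.13·b = 102.29
From row1: a = (147.7 − 0.06·b) / 0.395.
Into row2: 0.175·(147.7 − 0.06·b)/0.395 + 0.13·b = 102.29 → b = 356.354, a = 319.794.

319.8 lb product A, 356.4 lb product B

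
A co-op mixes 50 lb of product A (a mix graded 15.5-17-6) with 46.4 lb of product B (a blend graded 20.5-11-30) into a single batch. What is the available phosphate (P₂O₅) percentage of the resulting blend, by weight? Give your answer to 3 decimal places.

Total mass = 50 + 46.4 = 96.4 lb.
P₂O₅ mass = 17%×50 + 11%×46.4 = 13.604 lb.
% P₂O₅ = 13.604 / 96.4 = 14.11203%.

14.112% P₂O₅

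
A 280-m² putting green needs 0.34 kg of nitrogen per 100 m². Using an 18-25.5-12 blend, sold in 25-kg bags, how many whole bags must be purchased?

Product per 100 m² = 0.34 / 18% = 1.88889 kg.
Total product = 1.88889 × 280 / 100 = 5.28889 kg.
Bags = ⌈5.28889 / 25⌉ = 1.

1 bags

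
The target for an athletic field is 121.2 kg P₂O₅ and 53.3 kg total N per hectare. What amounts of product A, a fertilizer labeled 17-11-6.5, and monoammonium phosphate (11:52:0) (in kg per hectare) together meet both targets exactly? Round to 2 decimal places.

Per-hectare balance (a = product A, b = monoammonium phosphate):
P₂O₅: 0.11·a + 0.52·b = 121.2
N: 0.17·a + 0.11·b = 53.3
Eliminate a: (row1) − 0.11/0.17·(row2) → 0.448824·b = 86.7118, so b = 193.198.
Back-substitute: a = (121.2 − 0.52·193.198) / 0.11 = 188.519.

188.52 kg product A, 193.20 kg monoammonium phosphate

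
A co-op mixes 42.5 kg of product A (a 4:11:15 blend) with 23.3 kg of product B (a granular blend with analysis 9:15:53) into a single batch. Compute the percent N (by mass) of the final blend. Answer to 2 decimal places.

Total mass = 42.5 + 23.3 = 65.8 kg.
N mass = 4%×42.5 + 9%×23.3 = 3.797 kg.
% N = 3.797 / 65.8 = 5.77052%.

5.77% N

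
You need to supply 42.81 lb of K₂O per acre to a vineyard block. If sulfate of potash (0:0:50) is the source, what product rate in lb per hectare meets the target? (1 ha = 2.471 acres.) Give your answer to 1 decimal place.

Product per acre = 42.81 / 50% = 85.62 lb.
Convert to per hectare: 85.62 × 2.471 = 211.567 lb.

211.6 lb of product per hectare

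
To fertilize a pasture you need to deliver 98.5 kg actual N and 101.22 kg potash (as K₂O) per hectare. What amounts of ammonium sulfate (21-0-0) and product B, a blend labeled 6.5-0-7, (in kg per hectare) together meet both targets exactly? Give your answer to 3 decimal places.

21.476 kg ammonium sulfate, 1446.000 kg product B

Let a = kg of ammonium sulfate, b = kg of product B (per hectare).
N: 0.21·a + 0.065·b = 98.5
K₂O: 0·a + 0.07·b = 101.22
Solving simultaneously: a = 21.4762, b = 1446.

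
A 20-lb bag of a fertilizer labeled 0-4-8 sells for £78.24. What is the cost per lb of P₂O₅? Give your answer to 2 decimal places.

£97.80 per lb P₂O₅

P₂O₅ in bag = 20 × 4% = 0.8 lb.
Cost per lb P₂O₅ = £78.24 / 0.8 = £97.8000.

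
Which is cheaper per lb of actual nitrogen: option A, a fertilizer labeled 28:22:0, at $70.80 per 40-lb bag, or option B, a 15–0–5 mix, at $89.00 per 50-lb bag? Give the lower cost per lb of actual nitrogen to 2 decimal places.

option A: N per bag = 40 × 28% = 11.2 lb; cost = 70.80 / 11.2 = $6.3214/lb N.
option B: N per bag = 50 × 15% = 7.5 lb; cost = 89.00 / 7.5 = $11.8667/lb N.
option A is cheaper.

$6.32 per lb N (option A)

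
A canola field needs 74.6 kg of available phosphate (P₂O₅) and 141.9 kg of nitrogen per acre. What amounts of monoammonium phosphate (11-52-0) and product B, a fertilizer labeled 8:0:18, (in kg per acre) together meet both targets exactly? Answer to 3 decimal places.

With a, b = kg per acre of monoammonium phosphate and product B:
P₂O₅: 0.52·a + 0·b = 74.6
N: 0.11·a + 0.08·b = 141.9
From row1: a = (74.6 − 0·b) / 0.52.
Into row2: 0.11·(74.6 − 0·b)/0.52 + 0.08·b = 141.9 → b = 1576.4904, a = 143.4615.

143.462 kg monoammonium phosphate, 1576.490 kg product B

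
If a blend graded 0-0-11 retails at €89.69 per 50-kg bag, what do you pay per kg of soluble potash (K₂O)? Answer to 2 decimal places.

€16.31 per kg K₂O

K₂O in bag = 50 × 11% = 5.5 kg.
Cost per kg K₂O = €89.69 / 5.5 = €16.3073.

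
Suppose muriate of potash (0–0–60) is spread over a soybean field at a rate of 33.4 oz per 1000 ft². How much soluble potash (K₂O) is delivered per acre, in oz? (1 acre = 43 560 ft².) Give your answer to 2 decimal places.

K₂O per 1000 ft² = 33.4 × 60% = 20.04 oz.
Convert to per acre: 20.04 × 43.56 = 872.942 oz.

872.94 oz K₂O per acre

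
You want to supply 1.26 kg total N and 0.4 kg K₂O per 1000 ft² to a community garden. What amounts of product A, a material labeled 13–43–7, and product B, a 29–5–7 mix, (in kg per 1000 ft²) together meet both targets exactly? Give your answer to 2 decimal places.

2.48 kg product A, 3.23 kg product B

Per-1000 ft² balance (a = product A, b = product B):
N: 0.13·a + 0.29·b = 1.26
K₂O: 0.07·a + 0.07·b = 0.4
Eliminate b: (row1) − 0.29/0.07·(row2) → -0.16·a = -0.397143, so a = 2.48214.
Then b = (0.4 − 0.07·2.48214) / 0.07 = 3.23214.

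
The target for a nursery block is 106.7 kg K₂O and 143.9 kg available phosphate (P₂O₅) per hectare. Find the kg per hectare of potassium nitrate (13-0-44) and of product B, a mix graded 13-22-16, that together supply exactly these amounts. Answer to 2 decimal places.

4.65 kg potassium nitrate, 654.09 kg product B

Per-hectare balance (a = potassium nitrate, b = product B):
K₂O: 0.44·a + 0.16·b = 106.7
P₂O₅: 0·a + 0.22·b = 143.9
Solving simultaneously: a = 4.64876, b = 654.091.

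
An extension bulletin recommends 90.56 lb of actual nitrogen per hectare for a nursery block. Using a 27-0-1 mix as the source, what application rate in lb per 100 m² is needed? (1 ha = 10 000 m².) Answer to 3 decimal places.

3.354 lb of product per hundred sq m

Product per hectare = 90.56 / 27% = 335.407 lb.
Convert to per 100 m²: 335.407 × 0.01 = 3.35407 lb.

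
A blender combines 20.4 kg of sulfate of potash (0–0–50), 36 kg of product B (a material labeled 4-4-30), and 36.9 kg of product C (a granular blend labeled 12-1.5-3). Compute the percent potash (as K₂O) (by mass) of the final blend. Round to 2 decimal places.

23.69% K₂O

Total mass = 20.4 + 36 + 36.9 = 93.3 kg.
K₂O mass = 50%×20.4 + 30%×36 + 3%×36.9 = 22.107 kg.
% K₂O = 22.107 / 93.3 = 23.6945%.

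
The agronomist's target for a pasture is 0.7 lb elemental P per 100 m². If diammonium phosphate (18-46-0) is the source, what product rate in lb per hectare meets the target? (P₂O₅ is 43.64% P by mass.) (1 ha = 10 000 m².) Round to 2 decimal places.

As P₂O₅: 0.7 / 0.4364 = 1.60403 lb per 100 m².
Product per 100 m² = 1.60403 / 46% = 3.48703 lb.
Convert to per hectare: 3.48703 × 100 = 348.703 lb.

348.70 lb of product per hectare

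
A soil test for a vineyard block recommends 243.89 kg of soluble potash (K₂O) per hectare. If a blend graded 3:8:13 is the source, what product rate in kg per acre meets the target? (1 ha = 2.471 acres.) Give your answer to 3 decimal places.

Product per hectare = 243.89 / 13% = 1876.08 kg.
Convert to per acre: 1876.08 × 0.404694 = 759.2379 kg.

759.238 kg of product per acre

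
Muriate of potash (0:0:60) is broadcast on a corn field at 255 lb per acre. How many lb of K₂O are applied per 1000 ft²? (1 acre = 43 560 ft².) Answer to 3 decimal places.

K₂O per acre = 255 × 60% = 153 lb.
Convert to per 1000 ft²: 153 × 0.0229568 = 3.5124 lb.

3.512 lb K₂O per thousand sq ft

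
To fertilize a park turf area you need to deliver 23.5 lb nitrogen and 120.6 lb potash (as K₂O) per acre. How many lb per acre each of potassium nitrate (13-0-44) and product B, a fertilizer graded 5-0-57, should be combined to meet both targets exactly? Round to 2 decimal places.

141.36 lb potassium nitrate, 102.46 lb product B

With a, b = lb per acre of potassium nitrate and product B:
N: 0.13·a + 0.05·b = 23.5
K₂O: 0.44·a + 0.57·b = 120.6
Eliminate a: (row1) − 0.13/0.44·(row2) → -0.118409·b = -12.1318, so b = 102.457.
Back-substitute: a = (23.5 − 0.05·102.457) / 0.13 = 141.363.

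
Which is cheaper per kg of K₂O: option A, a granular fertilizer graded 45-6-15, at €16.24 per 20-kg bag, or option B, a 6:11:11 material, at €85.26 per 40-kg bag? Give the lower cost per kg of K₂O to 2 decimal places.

option A: K₂O per bag = 20 × 15% = 3 kg; cost = 16.24 / 3 = €5.4133/kg K₂O.
option B: K₂O per bag = 40 × 11% = 4.4 kg; cost = 85.26 / 4.4 = €19.3773/kg K₂O.
option A is cheaper.

€5.41 per kg K₂O (option A)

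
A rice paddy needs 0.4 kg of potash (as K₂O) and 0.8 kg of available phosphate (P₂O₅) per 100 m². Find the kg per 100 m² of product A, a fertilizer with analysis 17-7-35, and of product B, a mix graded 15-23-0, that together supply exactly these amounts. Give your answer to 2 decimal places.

1.14 kg product A, 3.13 kg product B

Per-100 m² balance (a = product A, b = product B):
K₂O: 0.35·a + 0·b = 0.4
P₂O₅: 0.07·a + 0.23·b = 0.8
Solving simultaneously: a = 1.14286, b = 3.13043.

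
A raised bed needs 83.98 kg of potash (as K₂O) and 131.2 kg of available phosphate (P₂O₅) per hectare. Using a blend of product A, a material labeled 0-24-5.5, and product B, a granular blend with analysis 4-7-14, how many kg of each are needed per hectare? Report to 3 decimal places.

With a, b = kg per hectare of product A and product B:
K₂O: 0.055·a + 0.14·b = 83.98
P₂O₅: 0.24·a + 0.07·b = 131.2
Solving simultaneously: a = 419.8118, b = 434.9311.

419.812 kg product A, 434.931 kg product B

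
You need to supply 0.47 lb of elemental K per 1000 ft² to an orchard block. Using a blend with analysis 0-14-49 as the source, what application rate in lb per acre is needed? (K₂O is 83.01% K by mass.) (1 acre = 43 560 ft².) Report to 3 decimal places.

50.334 lb of product per acre

As K₂O: 0.47 / 0.8301 = 0.566197 lb per 1000 ft².
Product per 1000 ft² = 0.566197 / 49% = 1.1555 lb.
Convert to per acre: 1.1555 × 43.56 = 50.3337 lb.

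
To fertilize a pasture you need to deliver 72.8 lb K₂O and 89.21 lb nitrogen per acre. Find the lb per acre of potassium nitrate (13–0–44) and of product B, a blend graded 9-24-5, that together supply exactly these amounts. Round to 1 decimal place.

63.2 lb potassium nitrate, 900.0 lb product B

Per-acre balance (a = potassium nitrate, b = product B):
K₂O: 0.44·a + 0.05·b = 72.8
N: 0.13·a + 0.09·b = 89.21
Eliminate b: (row1) − 0.05/0.09·(row2) → 0.367778·a = 23.2389, so a = 63.1873.
Then b = (89.21 − 0.13·63.1873) / 0.09 = 899.952.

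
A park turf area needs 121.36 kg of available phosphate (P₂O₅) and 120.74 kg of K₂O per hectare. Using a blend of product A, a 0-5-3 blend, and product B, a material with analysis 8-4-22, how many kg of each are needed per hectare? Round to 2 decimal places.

With a, b = kg per hectare of product A and product B:
P₂O₅: 0.05·a + 0.04·b = 121.36
K₂O: 0.03·a + 0.22·b = 120.74
Eliminate b: (row1) − 0.04/0.22·(row2) → 0.0445455·a = 99.4073, so a = 2231.592.
Then b = (120.74 − 0.03·2231.592) / 0.22 = 244.5102.

2231.59 kg product A, 244.51 kg product B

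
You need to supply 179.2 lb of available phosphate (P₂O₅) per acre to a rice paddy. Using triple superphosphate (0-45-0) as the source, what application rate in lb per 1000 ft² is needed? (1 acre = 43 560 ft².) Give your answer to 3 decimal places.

9.142 lb of product per thousand sq ft

Product per acre = 179.2 / 45% = 398.222 lb.
Convert to per 1000 ft²: 398.222 × 0.0229568 = 9.14192 lb.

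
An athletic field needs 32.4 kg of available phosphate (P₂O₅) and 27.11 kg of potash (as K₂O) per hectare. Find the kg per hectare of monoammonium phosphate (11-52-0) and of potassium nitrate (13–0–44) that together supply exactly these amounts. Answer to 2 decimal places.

62.31 kg monoammonium phosphate, 61.61 kg potassium nitrate

Per-hectare balance (a = monoammonium phosphate, b = potassium nitrate):
P₂O₅: 0.52·a + 0·b = 32.4
K₂O: 0·a + 0.44·b = 27.11
Solving simultaneously: a = 62.3077, b = 61.6136.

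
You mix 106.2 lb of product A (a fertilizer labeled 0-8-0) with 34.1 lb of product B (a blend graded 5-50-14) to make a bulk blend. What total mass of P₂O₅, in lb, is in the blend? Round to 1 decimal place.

25.5 lb P₂O₅

P₂O₅ mass = 8%×106.2 + 50%×34.1 = 25.546 lb.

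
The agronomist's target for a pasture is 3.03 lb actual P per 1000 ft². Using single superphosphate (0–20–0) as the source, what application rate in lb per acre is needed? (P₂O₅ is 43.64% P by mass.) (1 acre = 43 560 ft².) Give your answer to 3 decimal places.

As P₂O₅: 3.03 / 0.4364 = 6.94317 lb per 1000 ft².
Product per 1000 ft² = 6.94317 / 20% = 34.7159 lb.
Convert to per acre: 34.7159 × 43.56 = 1512.2227 lb.

1512.223 lb of product per acre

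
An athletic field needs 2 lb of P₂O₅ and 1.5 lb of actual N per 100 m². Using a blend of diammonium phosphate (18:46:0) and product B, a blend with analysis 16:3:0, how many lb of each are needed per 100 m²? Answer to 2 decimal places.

4.03 lb diammonium phosphate, 4.84 lb product B

Per-100 m² balance (a = diammonium phosphate, b = product B):
P₂O₅: 0.46·a + 0.03·b = 2
N: 0.18·a + 0.16·b = 1.5
Solving simultaneously: a = 4.03226, b = 4.83871.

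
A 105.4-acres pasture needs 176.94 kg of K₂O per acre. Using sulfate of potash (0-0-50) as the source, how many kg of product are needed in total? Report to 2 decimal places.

Product per acre = 176.94 / 50% = 353.88 kg.
Total product = 353.88 × 105.4 = 37298.952 kg.

37298.95 kg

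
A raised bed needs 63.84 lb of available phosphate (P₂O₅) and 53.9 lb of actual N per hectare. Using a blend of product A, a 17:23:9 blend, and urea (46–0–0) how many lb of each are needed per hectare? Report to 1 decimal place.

277.6 lb product A, 14.6 lb urea

With a, b = lb per hectare of product A and urea:
P₂O₅: 0.23·a + 0·b = 63.84
N: 0.17·a + 0.46·b = 53.9
Solving simultaneously: a = 277.565, b = 14.5955.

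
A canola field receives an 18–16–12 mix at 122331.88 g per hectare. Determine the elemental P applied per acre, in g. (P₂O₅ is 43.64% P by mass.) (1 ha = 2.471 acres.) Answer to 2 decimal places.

3456.78 g P per acre

P₂O₅ per hectare = 122331.88 × 16% = 19573.1 g.
Elemental P = 19573.1 × 0.4364 = 8541.7 g per hectare.
Convert to per acre: 8541.7 × 0.404694 = 3456.779 g.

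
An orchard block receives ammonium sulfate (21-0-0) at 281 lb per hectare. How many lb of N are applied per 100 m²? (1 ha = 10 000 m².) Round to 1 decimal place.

0.6 lb N per hundred sq m

nitrogen per hectare = 281 × 21% = 59.01 lb.
Convert to per 100 m²: 59.01 × 0.01 = 0.5901 lb.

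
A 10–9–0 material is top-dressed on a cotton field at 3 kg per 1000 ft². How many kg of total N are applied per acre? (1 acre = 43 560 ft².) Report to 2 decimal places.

13.07 kg N per acre

nitrogen per 1000 ft² = 3 × 10% = 0.3 kg.
Convert to per acre: 0.3 × 43.56 = 13.068 kg.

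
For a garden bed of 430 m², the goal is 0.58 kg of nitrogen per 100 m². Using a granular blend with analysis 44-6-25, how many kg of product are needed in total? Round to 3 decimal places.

5.668 kg

Product per 100 m² = 0.58 / 44% = 1.31818 kg.
Total product = 1.31818 × 430 / 100 = 5.66818 kg.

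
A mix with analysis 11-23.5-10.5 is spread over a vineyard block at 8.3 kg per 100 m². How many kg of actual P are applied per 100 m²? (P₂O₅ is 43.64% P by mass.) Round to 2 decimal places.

0.85 kg P per hundred sq m

P₂O₅ per 100 m² = 8.3 × 23.5% = 1.9505 kg.
Elemental P = 1.9505 × 0.4364 = 0.851198 kg per 100 m².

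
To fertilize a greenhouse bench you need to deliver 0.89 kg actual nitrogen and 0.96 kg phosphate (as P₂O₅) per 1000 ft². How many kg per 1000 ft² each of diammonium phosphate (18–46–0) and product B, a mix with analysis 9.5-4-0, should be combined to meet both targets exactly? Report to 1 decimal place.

1.5 kg diammonium phosphate, 6.5 kg product B

Let a = kg of diammonium phosphate, b = kg of product B (per 1000 ft²).
N: 0.18·a + 0.095·b = 0.89
P₂O₅: 0.46·a + 0.04·b = 0.96
Solving simultaneously: a = 1.52329, b = 6.48219.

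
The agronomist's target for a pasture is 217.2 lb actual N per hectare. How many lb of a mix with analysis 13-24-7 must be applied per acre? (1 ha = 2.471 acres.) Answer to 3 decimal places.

676.151 lb of product per acre

Product per hectare = 217.2 / 13% = 1670.77 lb.
Convert to per acre: 1670.77 × 0.404694 = 676.15104 lb.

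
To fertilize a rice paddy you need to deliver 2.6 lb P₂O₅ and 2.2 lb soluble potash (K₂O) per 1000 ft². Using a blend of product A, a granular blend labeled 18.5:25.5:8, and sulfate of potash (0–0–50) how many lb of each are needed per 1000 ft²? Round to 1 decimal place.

10.2 lb product A, 2.8 lb sulfate of potash

Let a = lb of product A, b = lb of sulfate of potash (per 1000 ft²).
P₂O₅: 0.255·a + 0·b = 2.6
K₂O: 0.08·a + 0.5·b = 2.2
Eliminate a: (row1) − 0.255/0.08·(row2) → -1.59375·b = -4.4125, so b = 2.76863.
Back-substitute: a = (2.6 − 0·2.76863) / 0.255 = 10.1961.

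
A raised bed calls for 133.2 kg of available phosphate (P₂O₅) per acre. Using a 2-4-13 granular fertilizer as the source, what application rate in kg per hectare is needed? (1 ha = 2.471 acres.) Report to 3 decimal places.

8228.430 kg of product per hectare

Product per acre = 133.2 / 4% = 3330 kg.
Convert to per hectare: 3330 × 2.471 = 8228.43 kg.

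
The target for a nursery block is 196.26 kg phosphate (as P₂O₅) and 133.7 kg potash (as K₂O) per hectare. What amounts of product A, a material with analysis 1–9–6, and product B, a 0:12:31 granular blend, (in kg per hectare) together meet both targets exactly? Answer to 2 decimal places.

2164.09 kg product A, 12.43 kg product B

Let a = kg of product A, b = kg of product B (per hectare).
P₂O₅: 0.09·a + 0.12·b = 196.26
K₂O: 0.06·a + 0.31·b = 133.7
Eliminate a: (row1) − 0.09/0.06·(row2) → -0.345·b = -4.29, so b = 12.4348.
Back-substitute: a = (196.26 − 0.12·12.4348) / 0.09 = 2164.087.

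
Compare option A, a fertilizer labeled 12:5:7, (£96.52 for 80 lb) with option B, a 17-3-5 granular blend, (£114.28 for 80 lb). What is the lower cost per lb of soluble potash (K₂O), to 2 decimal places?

£17.24 per lb K₂O (option A)

option A: K₂O per bag = 80 × 7% = 5.6 lb; cost = 96.52 / 5.6 = £17.2357/lb K₂O.
option B: K₂O per bag = 80 × 5% = 4 lb; cost = 114.28 / 4 = £28.5700/lb K₂O.
option A is cheaper.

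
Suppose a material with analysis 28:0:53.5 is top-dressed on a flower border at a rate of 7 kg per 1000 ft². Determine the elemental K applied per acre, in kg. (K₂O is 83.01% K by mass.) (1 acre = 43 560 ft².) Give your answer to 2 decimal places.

K₂O per 1000 ft² = 7 × 53.5% = 3.745 kg.
Elemental K = 3.745 × 0.8301 = 3.10872 kg per 1000 ft².
Convert to per acre: 3.10872 × 43.56 = 135.416 kg.

135.42 kg K per acre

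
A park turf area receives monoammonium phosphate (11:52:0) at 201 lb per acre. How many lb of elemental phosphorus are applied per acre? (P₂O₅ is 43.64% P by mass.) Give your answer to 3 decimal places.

P₂O₅ per acre = 201 × 52% = 104.52 lb.
Elemental P = 104.52 × 0.4364 = 45.6125 lb per acre.

45.613 lb P per acre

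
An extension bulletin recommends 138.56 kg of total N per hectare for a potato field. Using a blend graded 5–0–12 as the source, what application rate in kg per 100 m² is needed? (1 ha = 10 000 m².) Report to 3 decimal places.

Product per hectare = 138.56 / 5% = 2771.2 kg.
Convert to per 100 m²: 2771.2 × 0.01 = 27.712 kg.

27.712 kg of product per hundred sq m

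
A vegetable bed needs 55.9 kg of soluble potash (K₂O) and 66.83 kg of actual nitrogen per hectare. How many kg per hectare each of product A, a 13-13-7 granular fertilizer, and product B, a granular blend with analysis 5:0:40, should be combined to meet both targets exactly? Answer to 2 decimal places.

493.55 kg product A, 53.38 kg product B

Let a = kg of product A, b = kg of product B (per hectare).
K₂O: 0.07·a + 0.4·b = 55.9
N: 0.13·a + 0.05·b = 66.83
Eliminate a: (row1) − 0.07/0.13·(row2) → 0.373077·b = 19.9146, so b = 53.3794.
Back-substitute: a = (55.9 − 0.4·53.3794) / 0.07 = 493.546.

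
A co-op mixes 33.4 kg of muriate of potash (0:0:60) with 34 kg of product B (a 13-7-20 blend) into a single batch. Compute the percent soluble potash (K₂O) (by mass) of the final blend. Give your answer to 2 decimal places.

39.82% K₂O

Total mass = 33.4 + 34 = 67.4 kg.
K₂O mass = 60%×33.4 + 20%×34 = 26.84 kg.
% K₂O = 26.84 / 67.4 = 39.822%.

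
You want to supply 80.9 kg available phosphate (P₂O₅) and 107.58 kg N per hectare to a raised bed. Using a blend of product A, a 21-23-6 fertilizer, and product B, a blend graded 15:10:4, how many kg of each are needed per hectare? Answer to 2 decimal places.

With a, b = kg per hectare of product A and product B:
P₂O₅: 0.23·a + 0.1·b = 80.9
N: 0.21·a + 0.15·b = 107.58
From row1: a = (80.9 − 0.1·b) / 0.23.
Into row2: 0.21·(80.9 − 0.1·b)/0.23 + 0.15·b = 107.58 → b = 574.4, a = 102.

102.00 kg product A, 574.40 kg product B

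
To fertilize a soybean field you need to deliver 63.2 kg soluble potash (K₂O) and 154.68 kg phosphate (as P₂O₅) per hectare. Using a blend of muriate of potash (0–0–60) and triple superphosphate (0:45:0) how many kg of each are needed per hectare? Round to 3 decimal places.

105.333 kg muriate of potash, 343.733 kg triple superphosphate

Let a = kg of muriate of potash, b = kg of triple superphosphate (per hectare).
K₂O: 0.6·a + 0·b = 63.2
P₂O₅: 0·a + 0.45·b = 154.68
Solving simultaneously: a = 105.3333, b = 343.7333.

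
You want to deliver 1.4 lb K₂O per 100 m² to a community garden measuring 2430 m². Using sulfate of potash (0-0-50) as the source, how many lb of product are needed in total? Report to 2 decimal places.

68.04 lb

Product per 100 m² = 1.4 / 50% = 2.8 lb.
Total product = 2.8 × 2430 / 100 = 68.04 lb.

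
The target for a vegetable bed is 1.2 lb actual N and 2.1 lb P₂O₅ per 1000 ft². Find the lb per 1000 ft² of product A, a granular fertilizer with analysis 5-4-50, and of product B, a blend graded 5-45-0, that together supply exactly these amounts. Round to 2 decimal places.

21.22 lb product A, 2.78 lb product B

With a, b = lb per 1000 ft² of product A and product B:
N: 0.05·a + 0.05·b = 1.2
P₂O₅: 0.04·a + 0.45·b = 2.1
From row1: a = (1.2 − 0.05·b) / 0.05.
Into row2: 0.04·(1.2 − 0.05·b)/0.05 + 0.45·b = 2.1 → b = 2.78049, a = 21.2195.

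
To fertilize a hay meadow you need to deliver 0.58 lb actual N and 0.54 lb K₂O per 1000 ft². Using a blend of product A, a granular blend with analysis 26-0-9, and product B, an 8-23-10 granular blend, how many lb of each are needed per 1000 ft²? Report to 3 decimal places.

Let a = lb of product A, b = lb of product B (per 1000 ft²).
N: 0.26·a + 0.08·b = 0.58
K₂O: 0.09·a + 0.1·b = 0.54
Eliminate b: (row1) − 0.08/0.1·(row2) → 0.188·a = 0.148, so a = 0.787234.
Then b = (0.54 − 0.09·0.787234) / 0.1 = 4.69149.

0.787 lb product A, 4.691 lb product B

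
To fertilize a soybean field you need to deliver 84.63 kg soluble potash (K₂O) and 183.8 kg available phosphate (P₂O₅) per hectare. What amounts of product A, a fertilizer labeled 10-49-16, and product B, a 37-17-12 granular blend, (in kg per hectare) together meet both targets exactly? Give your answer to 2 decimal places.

242.69 kg product A, 381.67 kg product B

Per-hectare balance (a = product A, b = product B):
K₂O: 0.16·a + 0.12·b = 84.63
P₂O₅: 0.49·a + 0.17·b = 183.8
Eliminate a: (row1) − 0.16/0.49·(row2) → 0.0644898·b = 24.6137, so b = 381.668.
Back-substitute: a = (84.63 − 0.12·381.668) / 0.16 = 242.687.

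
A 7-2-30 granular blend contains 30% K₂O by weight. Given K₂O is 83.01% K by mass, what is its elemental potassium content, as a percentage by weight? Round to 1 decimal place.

%K = 30 × 0.8301 = 24.903%.

24.9% K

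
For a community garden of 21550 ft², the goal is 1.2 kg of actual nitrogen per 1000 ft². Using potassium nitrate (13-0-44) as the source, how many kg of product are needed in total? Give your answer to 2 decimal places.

198.92 kg

Product per 1000 ft² = 1.2 / 13% = 9.23077 kg.
Total product = 9.23077 × 21550 / 1000 = 198.923 kg.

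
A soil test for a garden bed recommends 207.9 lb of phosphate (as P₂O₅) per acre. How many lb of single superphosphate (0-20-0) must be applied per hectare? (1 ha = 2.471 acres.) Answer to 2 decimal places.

2568.60 lb of product per hectare

Product per acre = 207.9 / 20% = 1039.5 lb.
Convert to per hectare: 1039.5 × 2.471 = 2568.604 lb.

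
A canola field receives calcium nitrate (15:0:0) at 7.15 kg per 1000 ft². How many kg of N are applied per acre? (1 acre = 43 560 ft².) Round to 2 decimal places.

nitrogen per 1000 ft² = 7.15 × 15% = 1.0725 kg.
Convert to per acre: 1.0725 × 43.56 = 46.7181 kg.

46.72 kg N per acre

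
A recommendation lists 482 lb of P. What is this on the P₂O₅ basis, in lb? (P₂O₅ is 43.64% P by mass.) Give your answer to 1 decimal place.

P₂O₅ = 482 / 0.4364 = 1104.49 lb.

1104.5 lb P₂O₅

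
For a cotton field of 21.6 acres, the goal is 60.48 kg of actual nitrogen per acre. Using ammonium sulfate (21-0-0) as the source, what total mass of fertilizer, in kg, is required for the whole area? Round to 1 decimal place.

Product per acre = 60.48 / 21% = 288 kg.
Total product = 288 × 21.6 = 6220.8 kg.

6220.8 kg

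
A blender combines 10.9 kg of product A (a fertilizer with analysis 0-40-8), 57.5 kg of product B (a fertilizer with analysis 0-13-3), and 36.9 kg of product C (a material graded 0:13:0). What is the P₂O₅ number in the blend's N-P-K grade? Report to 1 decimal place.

15.8% P₂O₅

Total mass = 10.9 + 57.5 + 36.9 = 105.3 kg.
P₂O₅ mass = 40%×10.9 + 13%×57.5 + 13%×36.9 = 16.632 kg.
% P₂O₅ = 16.632 / 105.3 = 15.7949%.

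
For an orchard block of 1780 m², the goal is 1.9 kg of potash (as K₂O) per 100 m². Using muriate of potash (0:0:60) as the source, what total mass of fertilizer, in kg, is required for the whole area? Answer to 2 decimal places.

Product per 100 m² = 1.9 / 60% = 3.16667 kg.
Total product = 3.16667 × 1780 / 100 = 56.3667 kg.

56.37 kg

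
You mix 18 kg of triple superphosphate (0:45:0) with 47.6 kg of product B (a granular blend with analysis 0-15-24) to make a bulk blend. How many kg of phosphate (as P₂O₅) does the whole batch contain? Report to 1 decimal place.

15.2 kg P₂O₅

P₂O₅ mass = 45%×18 + 15%×47.6 = 15.24 kg.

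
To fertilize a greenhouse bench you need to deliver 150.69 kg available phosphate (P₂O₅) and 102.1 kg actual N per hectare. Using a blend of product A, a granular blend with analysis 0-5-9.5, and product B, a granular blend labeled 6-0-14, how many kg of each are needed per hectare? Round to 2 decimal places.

Let a = kg of product A, b = kg of product B (per hectare).
P₂O₅: 0.05·a + 0·b = 150.69
N: 0·a + 0.06·b = 102.1
Solving simultaneously: a = 3013.8, b = 1701.667.

3013.80 kg product A, 1701.67 kg product B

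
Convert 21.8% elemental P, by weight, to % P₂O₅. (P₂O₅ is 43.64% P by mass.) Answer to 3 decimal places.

%P₂O₅ = 21.8 / 0.4364 = 49.9542%.

49.954% P₂O₅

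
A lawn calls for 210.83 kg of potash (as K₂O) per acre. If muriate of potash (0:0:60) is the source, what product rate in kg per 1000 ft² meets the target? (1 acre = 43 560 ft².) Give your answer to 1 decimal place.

8.1 kg of product per thousand sq ft

Product per acre = 210.83 / 60% = 351.383 kg.
Convert to per 1000 ft²: 351.383 × 0.0229568 = 8.06665 kg.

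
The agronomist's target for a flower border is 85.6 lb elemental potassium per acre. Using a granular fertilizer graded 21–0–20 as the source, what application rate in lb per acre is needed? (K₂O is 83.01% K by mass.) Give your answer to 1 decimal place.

As K₂O: 85.6 / 0.8301 = 103.12 lb per acre.
Product per acre = 103.12 / 20% = 515.601 lb.

515.6 lb of product per acre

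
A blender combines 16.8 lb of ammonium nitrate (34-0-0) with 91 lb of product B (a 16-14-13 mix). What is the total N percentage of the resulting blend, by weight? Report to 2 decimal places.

Total mass = 16.8 + 91 = 107.8 lb.
N mass = 34%×16.8 + 16%×91 = 20.272 lb.
% N = 20.272 / 107.8 = 18.8052%.

18.81% N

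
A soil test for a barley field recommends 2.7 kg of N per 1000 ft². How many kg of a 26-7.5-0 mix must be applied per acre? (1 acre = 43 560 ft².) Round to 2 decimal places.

452.35 kg of product per acre

Product per 1000 ft² = 2.7 / 26% = 10.3846 kg.
Convert to per acre: 10.3846 × 43.56 = 452.354 kg.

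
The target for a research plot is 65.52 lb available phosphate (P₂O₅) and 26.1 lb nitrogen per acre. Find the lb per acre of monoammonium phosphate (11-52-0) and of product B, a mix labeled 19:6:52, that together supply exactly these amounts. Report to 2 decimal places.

Let a = lb of monoammonium phosphate, b = lb of product B (per acre).
P₂O₅: 0.52·a + 0.06·b = 65.52
N: 0.11·a + 0.19·b = 26.1
Solving simultaneously: a = 118.0347, b = 69.0325.

118.03 lb monoammonium phosphate, 69.03 lb product B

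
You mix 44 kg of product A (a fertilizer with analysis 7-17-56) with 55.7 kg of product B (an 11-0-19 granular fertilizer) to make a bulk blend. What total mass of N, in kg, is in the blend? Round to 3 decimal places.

9.207 kg N

N mass = 7%×44 + 11%×55.7 = 9.207 kg.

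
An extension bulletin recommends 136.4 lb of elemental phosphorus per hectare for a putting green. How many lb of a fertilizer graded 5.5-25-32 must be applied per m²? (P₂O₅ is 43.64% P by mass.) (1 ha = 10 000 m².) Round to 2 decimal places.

0.13 lb of product per sq m

As P₂O₅: 136.4 / 0.4364 = 312.557 lb per hectare.
Product per hectare = 312.557 / 25% = 1250.23 lb.
Convert to per m²: 1250.23 × 0.0001 = 0.125023 lb.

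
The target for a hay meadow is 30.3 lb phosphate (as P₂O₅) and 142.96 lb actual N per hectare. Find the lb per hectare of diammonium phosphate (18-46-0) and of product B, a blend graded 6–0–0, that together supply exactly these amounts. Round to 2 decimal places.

Let a = lb of diammonium phosphate, b = lb of product B (per hectare).
P₂O₅: 0.46·a + 0·b = 30.3
N: 0.18·a + 0.06·b = 142.96
From row1: a = (30.3 − 0·b) / 0.46.
Into row2: 0.18·(30.3 − 0·b)/0.46 + 0.06·b = 142.96 → b = 2185.058, a = 65.8696.

65.87 lb diammonium phosphate, 2185.06 lb product B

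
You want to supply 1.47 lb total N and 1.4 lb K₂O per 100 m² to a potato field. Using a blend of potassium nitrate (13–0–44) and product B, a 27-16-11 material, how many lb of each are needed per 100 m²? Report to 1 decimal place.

Let a = lb of potassium nitrate, b = lb of product B (per 100 m²).
N: 0.13·a + 0.27·b = 1.47
K₂O: 0.44·a + 0.11·b = 1.4
Eliminate b: (row1) − 0.27/0.11·(row2) → -0.95·a = -1.96636, so a = 2.06986.
Then b = (1.4 − 0.44·2.06986) / 0.11 = 4.44785.

2.1 lb potassium nitrate, 4.4 lb product B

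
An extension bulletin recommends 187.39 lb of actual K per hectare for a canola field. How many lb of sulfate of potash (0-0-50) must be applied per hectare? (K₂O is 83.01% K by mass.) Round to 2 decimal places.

451.49 lb of product per hectare

As K₂O: 187.39 / 0.8301 = 225.744 lb per hectare.
Product per hectare = 225.744 / 50% = 451.488 lb.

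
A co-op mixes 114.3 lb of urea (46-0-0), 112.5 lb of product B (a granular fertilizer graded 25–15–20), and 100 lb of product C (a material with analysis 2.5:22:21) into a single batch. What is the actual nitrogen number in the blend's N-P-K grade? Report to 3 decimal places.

25.460% N

Total mass = 114.3 + 112.5 + 100 = 326.8 lb.
N mass = 46%×114.3 + 25%×112.5 + 2.5%×100 = 83.203 lb.
% N = 83.203 / 326.8 = 25.4599%.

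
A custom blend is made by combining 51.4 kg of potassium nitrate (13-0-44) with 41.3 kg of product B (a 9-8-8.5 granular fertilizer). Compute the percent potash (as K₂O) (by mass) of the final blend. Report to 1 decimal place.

28.2% K₂O

Total mass = 51.4 + 41.3 = 92.7 kg.
K₂O mass = 44%×51.4 + 8.5%×41.3 = 26.1265 kg.
% K₂O = 26.1265 / 92.7 = 28.1839%.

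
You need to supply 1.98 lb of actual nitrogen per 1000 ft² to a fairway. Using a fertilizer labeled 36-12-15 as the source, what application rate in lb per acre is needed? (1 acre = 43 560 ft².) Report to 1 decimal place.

Product per 1000 ft² = 1.98 / 36% = 5.5 lb.
Convert to per acre: 5.5 × 43.56 = 239.58 lb.

239.6 lb of product per acre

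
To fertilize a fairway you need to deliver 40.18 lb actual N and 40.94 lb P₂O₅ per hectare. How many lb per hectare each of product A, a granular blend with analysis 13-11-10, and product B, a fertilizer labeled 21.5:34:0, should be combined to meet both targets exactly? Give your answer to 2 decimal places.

Let a = lb of product A, b = lb of product B (per hectare).
N: 0.13·a + 0.215·b = 40.18
P₂O₅: 0.11·a + 0.34·b = 40.94
Eliminate b: (row1) − 0.215/0.34·(row2) → 0.0604412·a = 14.2915, so a = 236.453.
Then b = (40.94 − 0.11·236.453) / 0.34 = 43.9124.

236.45 lb product A, 43.91 lb product B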